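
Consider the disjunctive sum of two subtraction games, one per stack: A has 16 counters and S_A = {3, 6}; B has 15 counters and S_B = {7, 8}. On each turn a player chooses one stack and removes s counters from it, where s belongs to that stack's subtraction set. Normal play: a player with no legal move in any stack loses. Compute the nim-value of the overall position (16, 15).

Stack A, S = {3, 6}:
n :  0  1  2  3  4  5  6  7  8  9 10 11 12 13 14 15 16
G :  0  0  0  1  1  1  2  2  2  0  0  0  1  1  1  2  2
G_A(16) = 2.
Stack B, S = {7, 8}:
n :  0  1  2  3  4  5  6  7  8  9 10 11 12 13 14 15
G :  0  0  0  0  0  0  0  1  1  1  1  1  1  1  2  0
G_B(15) = 0.
Combined Grundy value = 2 ⊕ 0 = 2.

2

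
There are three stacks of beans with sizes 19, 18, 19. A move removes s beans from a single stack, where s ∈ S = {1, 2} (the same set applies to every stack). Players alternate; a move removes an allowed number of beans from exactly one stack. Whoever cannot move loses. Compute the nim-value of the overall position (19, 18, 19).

All stacks use S = {1, 2}:
n :  0  1  2  3  4  5  6  7  8  9 10 11 12 13 14 15 16 17 18 19
G :  0  1  2  0  1  2  0  1  2  0  1  2  0  1  2  0  1  2  0  1
Stack A: G(19) = 1.
Stack B: G(18) = 0.
Stack C: G(19) = 1.
Combined Grundy value = 1 ⊕ 0 ⊕ 1 = 0.

0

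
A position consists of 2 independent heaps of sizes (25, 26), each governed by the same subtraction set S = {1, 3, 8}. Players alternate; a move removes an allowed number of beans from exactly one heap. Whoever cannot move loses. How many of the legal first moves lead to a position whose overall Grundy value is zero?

All heaps use S = {1, 3, 8}:
n :  0  1  2  3  4  5  6  7  8  9 10 11 12 13 14 15 16 17 18 19 20 21 22 23 24 25 26
G :  0  1  0  1  0  1  0  1  2  3  2  0  1  0  1  0  1  0  1  2  3  2  0  1  0  1  0
Heap A: G(25) = 1.
Heap B: G(26) = 0.
Combined Grundy value = 1 ⊕ 0 = 1.
A winning move leaves total XOR = 0, i.e. changes one component's Grundy value g to g ⊕ X where X is the current total.
Heap A: need g' = 1⊕1 = 0. Options: 25−1→G=0, 25−3→G=0, 25−8→G=0. Hits: 3.
Heap B: need g' = 0⊕1 = 1. Options: 26−1→G=1, 26−3→G=1, 26−8→G=1. Hits: 3.

6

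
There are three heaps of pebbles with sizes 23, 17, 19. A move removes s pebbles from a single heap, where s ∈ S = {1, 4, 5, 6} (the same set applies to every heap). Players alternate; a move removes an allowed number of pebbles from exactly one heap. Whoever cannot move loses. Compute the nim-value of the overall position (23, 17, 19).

6

All heaps use S = {1, 4, 5, 6}:
G(0) = 0
G(1) = mex{0} = 1
G(2) = mex{1} = 0
G(3) = mex{0} = 1
G(4) = mex{1,0} = 2
G(5) = mex{2,1,0} = 3
G(6) = mex{3,0,1,0} = 2
G(7) = mex{2,1,0,1} = 3
G(8) = mex{3,2,1,0} = 4
G(9) = mex{4,3,2,1} = 0
G(10) = mex{0,2,3,2} = 1
G(11) = mex{1,3,2,3} = 0
G(12) = mex{0,4,3,2} = 1
G(13) = mex{1,0,4,3} = 2
G(14) = mex{2,1,0,4} = 3
G(15) = mex{3,0,1,0} = 2
G(16) = mex{2,1,0,1} = 3
G(17) = mex{3,2,1,0} = 4
G(18) = mex{4,3,2,1} = 0
G(19) = mex{0,2,3,2} = 1
G(20) = mex{1,3,2,3} = 0
G(21) = mex{0,4,3,2} = 1
G(22) = mex{1,0,4,3} = 2
G(23) = mex{2,1,0,4} = 3
Heap A: G(23) = 3.
Heap B: G(17) = 4.
Heap C: G(19) = 1.
Combined Grundy value = 3 ⊕ 4 ⊕ 1 = 6.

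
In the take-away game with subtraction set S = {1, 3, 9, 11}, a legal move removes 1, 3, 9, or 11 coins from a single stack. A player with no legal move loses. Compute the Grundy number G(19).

G(0) = 0
G(1) = mex{0} = 1
G(2) = mex{1} = 0
G(3) = mex{0,0} = 1
G(4) = mex{1,1} = 0
G(5) = mex{0,0} = 1
G(6) = mex{1,1} = 0
G(7) = mex{0,0} = 1
G(8) = mex{1,1} = 0
G(9) = mex{0,0,0} = 1
G(10) = mex{1,1,1} = 0
G(11) = mex{0,0,0,0} = 1
G(12) = mex{1,1,1,1} = 0
G(13) = mex{0,0,0,0} = 1
G(14) = mex{1,1,1,1} = 0
G(15) = mex{0,0,0,0} = 1
G(16) = mex{1,1,1,1} = 0
G(17) = mex{0,0,0,0} = 1
G(18) = mex{1,1,1,1} = 0
G(19) = mex{0,0,0,0} = 1

1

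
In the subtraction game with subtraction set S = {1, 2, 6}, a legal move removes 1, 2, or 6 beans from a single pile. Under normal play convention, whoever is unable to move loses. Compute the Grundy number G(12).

n :  0  1  2  3  4  5  6  7  8  9 10 11 12
G :  0  1  2  0  1  2  3  0  1  2  0  1  2

2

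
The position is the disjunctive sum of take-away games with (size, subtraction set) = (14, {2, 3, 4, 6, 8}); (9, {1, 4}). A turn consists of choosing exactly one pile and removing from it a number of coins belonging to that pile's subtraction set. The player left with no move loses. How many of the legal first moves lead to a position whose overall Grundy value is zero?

0

Pile A, S = {2, 3, 4, 6, 8}:
n :  0  1  2  3  4  5  6  7  8  9 10 11 12 13 14
G :  0  0  1  1  2  2  3  3  4  4  0  0  1  1  2
G_A(14) = 2.
Pile B, S = {1, 4}:
G(0) = 0
G(1) = mex{0} = 1
G(2) = mex{1} = 0
G(3) = mex{0} = 1
G(4) = mex{1,0} = 2
G(5) = mex{2,1} = 0
G(6) = mex{0,0} = 1
G(7) = mex{1,1} = 0
G(8) = mex{0,2} = 1
G(9) = mex{1,0} = 2
G_B(9) = 2.
Combined Grundy value = 2 ⊕ 2 = 0.
A winning move leaves total XOR = 0, i.e. changes one component's Grundy value g to g ⊕ X where X is the current total.
Pile A: target g' = 2⊕0 = 2, but every legal move changes the Grundy value (mex property), so 0 moves.
Pile B: target g' = 2⊕0 = 2, but every legal move changes the Grundy value (mex property), so 0 moves.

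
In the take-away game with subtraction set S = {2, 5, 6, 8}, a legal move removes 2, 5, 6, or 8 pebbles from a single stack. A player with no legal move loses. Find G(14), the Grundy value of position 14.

0

n :  0  1  2  3  4  5  6  7  8  9 10 11 12 13 14
G :  0  0  1  1  0  2  1  3  2  2  3  0  2  1  0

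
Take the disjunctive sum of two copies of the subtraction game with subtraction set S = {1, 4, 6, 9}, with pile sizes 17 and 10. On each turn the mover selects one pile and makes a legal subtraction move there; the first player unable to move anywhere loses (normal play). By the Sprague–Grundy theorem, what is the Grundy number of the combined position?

0

All piles use S = {1, 4, 6, 9}:
n :  0  1  2  3  4  5  6  7  8  9 10 11 12 13 14 15 16 17
G :  0  1  0  1  2  0  1  0  1  2  0  1  0  1  2  0  1  0
Pile A: G(17) = 0.
Pile B: G(10) = 0.
Combined Grundy value = 0 ⊕ 0 = 0.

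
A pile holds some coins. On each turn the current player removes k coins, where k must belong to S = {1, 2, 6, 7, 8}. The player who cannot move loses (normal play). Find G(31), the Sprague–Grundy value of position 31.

G(0) = 0
G(1) = mex{0} = 1
G(2) = mex{1,0} = 2
G(3) = mex{2,1} = 0
G(4) = mex{0,2} = 1
G(5) = mex{1,0} = 2
G(6) = mex{2,1,0} = 3
G(7) = mex{3,2,1,0} = 4
G(8) = mex{4,3,2,1,0} = 5
G(9) = mex{5,4,0,2,1} = 3
G(10) = mex{3,5,1,0,2} = 4
G(11) = mex{4,3,2,1,0} = 5
G(12) = mex{5,4,3,2,1} = 0
G(13) = mex{0,5,4,3,2} = 1
G(14) = mex{1,0,5,4,3} = 2
G(15) = mex{2,1,3,5,4} = 0
G(16) = mex{0,2,4,3,5} = 1
G(17) = mex{1,0,5,4,3} = 2
G(18) = mex{2,1,0,5,4} = 3
G(19) = mex{3,2,1,0,5} = 4
G(20) = mex{4,3,2,1,0} = 5
G(21) = mex{5,4,0,2,1} = 3
G(22) = mex{3,5,1,0,2} = 4
G(23) = mex{4,3,2,1,0} = 5
G(24) = mex{5,4,3,2,1} = 0
G(25) = mex{0,5,4,3,2} = 1
G(26) = mex{1,0,5,4,3} = 2
G(27) = mex{2,1,3,5,4} = 0
G(28) = mex{0,2,4,3,5} = 1
G(29) = mex{1,0,5,4,3} = 2
G(30) = mex{2,1,0,5,4} = 3
G(31) = mex{3,2,1,0,5} = 4

4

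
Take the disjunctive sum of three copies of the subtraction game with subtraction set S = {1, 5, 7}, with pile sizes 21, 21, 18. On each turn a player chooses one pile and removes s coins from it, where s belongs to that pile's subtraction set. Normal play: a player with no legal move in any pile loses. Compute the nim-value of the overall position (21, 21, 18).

All piles use S = {1, 5, 7}:
n :  0  1  2  3  4  5  6  7  8  9 10 11 12 13 14 15 16 17 18 19 20 21
G :  0  1  0  1  0  1  0  1  0  1  0  1  0  1  0  1  0  1  0  1  0  1
Pile A: G(21) = 1.
Pile B: G(21) = 1.
Pile C: G(18) = 0.
Combined Grundy value = 1 ⊕ 1 ⊕ 0 = 0.

0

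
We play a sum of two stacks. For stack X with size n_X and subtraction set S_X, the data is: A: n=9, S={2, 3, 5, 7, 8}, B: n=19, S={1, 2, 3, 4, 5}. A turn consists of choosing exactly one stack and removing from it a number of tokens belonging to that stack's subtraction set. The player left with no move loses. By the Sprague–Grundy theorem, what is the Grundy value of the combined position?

5

Stack A, S = {2, 3, 5, 7, 8}:
n : 0 1 2 3 4 5 6 7 8 9
G : 0 0 1 1 2 2 3 3 4 4
G_A(9) = 4.
Stack B, S = {1, 2, 3, 4, 5}:
G(0) = 0
G(1) = mex{0} = 1
G(2) = mex{1,0} = 2
G(3) = mex{2,1,0} = 3
G(4) = mex{3,2,1,0} = 4
G(5) = mex{4,3,2,1,0} = 5
G(6) = mex{5,4,3,2,1} = 0
G(7) = mex{0,5,4,3,2} = 1
G(8) = mex{1,0,5,4,3} = 2
G(9) = mex{2,1,0,5,4} = 3
G(10) = mex{3,2,1,0,5} = 4
G(11) = mex{4,3,2,1,0} = 5
G(12) = mex{5,4,3,2,1} = 0
G(13) = mex{0,5,4,3,2} = 1
G(14) = mex{1,0,5,4,3} = 2
G(15) = mex{2,1,0,5,4} = 3
G(16) = mex{3,2,1,0,5} = 4
G(17) = mex{4,3,2,1,0} = 5
G(18) = mex{5,4,3,2,1} = 0
G(19) = mex{0,5,4,3,2} = 1
G_B(19) = 1.
Combined Grundy value = 4 ⊕ 1 = 5.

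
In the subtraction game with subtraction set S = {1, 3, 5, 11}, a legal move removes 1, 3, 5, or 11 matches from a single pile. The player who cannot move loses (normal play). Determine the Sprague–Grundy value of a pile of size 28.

n :  0  1  2  3  4  5  6  7  8  9 10 11 12 13 14 15 16 17 18 19 20 21 22 23 24 25 26 27 28
G :  0  1  0  1  0  1  0  1  0  1  0  1  0  1  0  1  0  1  0  1  0  1  0  1  0  1  0  1  0

0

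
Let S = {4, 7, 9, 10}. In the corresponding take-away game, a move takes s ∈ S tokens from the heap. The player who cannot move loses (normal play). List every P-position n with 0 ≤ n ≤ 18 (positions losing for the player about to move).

G(0) = 0
G(1) = mex{} = 0
G(2) = mex{} = 0
G(3) = mex{} = 0
G(4) = mex{0} = 1
G(5) = mex{0} = 1
G(6) = mex{0} = 1
G(7) = mex{0,0} = 1
G(8) = mex{1,0} = 2
G(9) = mex{1,0,0} = 2
G(10) = mex{1,0,0,0} = 2
G(11) = mex{1,1,0,0} = 2
G(12) = mex{2,1,0,0} = 3
G(13) = mex{2,1,1,0} = 3
G(14) = mex{2,1,1,1} = 0
G(15) = mex{2,2,1,1} = 0
G(16) = mex{3,2,1,1} = 0
G(17) = mex{3,2,2,1} = 0
G(18) = mex{0,2,2,2} = 1
P-positions are exactly the n with G(n) = 0.

0, 1, 2, 3, 14, 15, 16, 17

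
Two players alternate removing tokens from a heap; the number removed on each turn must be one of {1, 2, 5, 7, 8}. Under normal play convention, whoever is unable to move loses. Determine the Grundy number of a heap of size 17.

2

n :  0  1  2  3  4  5  6  7  8  9 10 11 12 13 14 15 16 17
G :  0  1  2  0  1  2  0  1  2  0  1  2  0  1  2  0  1  2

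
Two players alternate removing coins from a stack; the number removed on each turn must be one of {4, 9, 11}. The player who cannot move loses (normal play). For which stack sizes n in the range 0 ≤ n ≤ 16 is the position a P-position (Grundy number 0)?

0, 1, 2, 3, 8, 15, 16

n :  0  1  2  3  4  5  6  7  8  9 10 11 12 13 14 15 16
G :  0  0  0  0  1  1  1  1  0  2  2  2  1  3  3  0  0
P-positions are exactly the n with G(n) = 0.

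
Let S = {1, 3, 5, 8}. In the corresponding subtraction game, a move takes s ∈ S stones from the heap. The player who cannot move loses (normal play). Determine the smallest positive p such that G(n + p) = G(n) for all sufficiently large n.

13

G(0) = 0
G(1) = mex{0} = 1
G(2) = mex{1} = 0
G(3) = mex{0,0} = 1
G(4) = mex{1,1} = 0
G(5) = mex{0,0,0} = 1
G(6) = mex{1,1,1} = 0
G(7) = mex{0,0,0} = 1
G(8) = mex{1,1,1,0} = 2
G(9) = mex{2,0,0,1} = 3
G(10) = mex{3,1,1,0} = 2
G(11) = mex{2,2,0,1} = 3
G(12) = mex{3,3,1,0} = 2
G(13) = mex{2,2,2,1} = 0
G(14) = mex{0,3,3,0} = 1
G(15) = mex{1,2,2,1} = 0
G(16) = mex{0,0,3,2} = 1
G(17) = mex{1,1,2,3} = 0
G(18) = mex{0,0,0,2} = 1
G(19) = mex{1,1,1,3} = 0
G(20) = mex{0,0,0,2} = 1
G(21) = mex{1,1,1,0} = 2
G(22) = mex{2,0,0,1} = 3
G(23) = mex{3,1,1,0} = 2
G(24) = mex{2,2,0,1} = 3
G(25) = mex{3,3,1,0} = 2
G(26) = mex{2,2,2,1} = 0
G(27) = mex{0,3,3,0} = 1
G(n+13) = G(n) holds for n = 0,…,7 (a full window of length max(S) = 8), so the sequence is purely periodic with period 13.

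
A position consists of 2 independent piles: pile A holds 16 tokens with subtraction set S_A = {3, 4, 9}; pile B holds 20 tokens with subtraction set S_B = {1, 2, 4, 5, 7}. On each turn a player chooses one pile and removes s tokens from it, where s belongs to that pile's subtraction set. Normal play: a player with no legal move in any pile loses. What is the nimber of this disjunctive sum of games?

3

Pile A, S = {3, 4, 9}:
n :  0  1  2  3  4  5  6  7  8  9 10 11 12 13 14 15 16
G :  0  0  0  1  1  1  2  0  0  3  1  1  2  0  0  0  1
G_A(16) = 1.
Pile B, S = {1, 2, 4, 5, 7}:
n :  0  1  2  3  4  5  6  7  8  9 10 11 12 13 14 15 16 17 18 19 20
G :  0  1  2  0  1  2  0  1  2  0  1  2  0  1  2  0  1  2  0  1  2
G_B(20) = 2.
Combined Grundy value = 1 ⊕ 2 = 3.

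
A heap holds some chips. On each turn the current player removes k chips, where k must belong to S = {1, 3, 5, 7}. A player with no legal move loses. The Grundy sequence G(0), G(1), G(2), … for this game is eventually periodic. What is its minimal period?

2

G(0) = 0
G(1) = mex{0} = 1
G(2) = mex{1} = 0
G(3) = mex{0,0} = 1
G(4) = mex{1,1} = 0
G(5) = mex{0,0,0} = 1
G(6) = mex{1,1,1} = 0
G(7) = mex{0,0,0,0} = 1
G(8) = mex{1,1,1,1} = 0
G(9) = mex{0,0,0,0} = 1
G(10) = mex{1,1,1,1} = 0
G(11) = mex{0,0,0,0} = 1
G(12) = mex{1,1,1,1} = 0
G(13) = mex{0,0,0,0} = 1
G(14) = mex{1,1,1,1} = 0
G(n+2) = G(n) holds for n = 0,…,6 (a full window of length max(S) = 7), so the sequence is purely periodic with period 2.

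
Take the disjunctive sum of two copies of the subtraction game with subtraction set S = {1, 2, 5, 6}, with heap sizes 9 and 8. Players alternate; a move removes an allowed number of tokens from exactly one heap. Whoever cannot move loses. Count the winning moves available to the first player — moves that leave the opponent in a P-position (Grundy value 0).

All heaps use S = {1, 2, 5, 6}:
G(0) = 0
G(1) = mex{0} = 1
G(2) = mex{1,0} = 2
G(3) = mex{2,1} = 0
G(4) = mex{0,2} = 1
G(5) = mex{1,0,0} = 2
G(6) = mex{2,1,1,0} = 3
G(7) = mex{3,2,2,1} = 0
G(8) = mex{0,3,0,2} = 1
G(9) = mex{1,0,1,0} = 2
Heap A: G(9) = 2.
Heap B: G(8) = 1.
Combined Grundy value = 2 ⊕ 1 = 3.
A winning move leaves total XOR = 0, i.e. changes one component's Grundy value g to g ⊕ X where X is the current total.
Heap A: need g' = 2⊕3 = 1. Options: 9−1→G=1, 9−2→G=0, 9−5→G=1, 9−6→G=0. Hits: 2.
Heap B: need g' = 1⊕3 = 2. Options: 8−1→G=0, 8−2→G=3, 8−5→G=0, 8−6→G=2. Hits: 1.

3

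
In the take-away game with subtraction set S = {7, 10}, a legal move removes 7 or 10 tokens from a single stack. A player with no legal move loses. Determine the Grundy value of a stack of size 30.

G(0) = 0
G(1) = mex{} = 0
G(2) = mex{} = 0
G(3) = mex{} = 0
G(4) = mex{} = 0
G(5) = mex{} = 0
G(6) = mex{} = 0
G(7) = mex{0} = 1
G(8) = mex{0} = 1
G(9) = mex{0} = 1
G(10) = mex{0,0} = 1
G(11) = mex{0,0} = 1
G(12) = mex{0,0} = 1
G(13) = mex{0,0} = 1
G(14) = mex{1,0} = 2
G(15) = mex{1,0} = 2
G(16) = mex{1,0} = 2
G(17) = mex{1,1} = 0
G(18) = mex{1,1} = 0
G(19) = mex{1,1} = 0
G(20) = mex{1,1} = 0
G(21) = mex{2,1} = 0
G(22) = mex{2,1} = 0
G(23) = mex{2,1} = 0
G(24) = mex{0,2} = 1
G(25) = mex{0,2} = 1
G(26) = mex{0,2} = 1
G(27) = mex{0,0} = 1
G(28) = mex{0,0} = 1
G(29) = mex{0,0} = 1
G(30) = mex{0,0} = 1

1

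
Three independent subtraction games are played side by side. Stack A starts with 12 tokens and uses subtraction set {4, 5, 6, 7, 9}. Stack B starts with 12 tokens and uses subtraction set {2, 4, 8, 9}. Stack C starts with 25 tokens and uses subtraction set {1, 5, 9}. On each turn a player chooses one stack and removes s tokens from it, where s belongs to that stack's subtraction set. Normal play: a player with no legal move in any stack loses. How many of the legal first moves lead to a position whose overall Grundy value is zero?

5

Stack A, S = {4, 5, 6, 7, 9}:
G(0) = 0
G(1) = mex{} = 0
G(2) = mex{} = 0
G(3) = mex{} = 0
G(4) = mex{0} = 1
G(5) = mex{0,0} = 1
G(6) = mex{0,0,0} = 1
G(7) = mex{0,0,0,0} = 1
G(8) = mex{1,0,0,0} = 2
G(9) = mex{1,1,0,0,0} = 2
G(10) = mex{1,1,1,0,0} = 2
G(11) = mex{1,1,1,1,0} = 2
G(12) = mex{2,1,1,1,0} = 3
G_A(12) = 3.
Stack B, S = {2, 4, 8, 9}:
n :  0  1  2  3  4  5  6  7  8  9 10 11 12
G :  0  0  1  1  2  2  0  0  1  1  2  2  0
G_B(12) = 0.
Stack C, S = {1, 5, 9}:
n :  0  1  2  3  4  5  6  7  8  9 10 11 12 13 14 15 16 17 18 19 20 21 22 23 24 25
G :  0  1  0  1  0  1  0  1  0  1  0  1  0  1  0  1  0  1  0  1  0  1  0  1  0  1
G_C(25) = 1.
Combined Grundy value = 3 ⊕ 0 ⊕ 1 = 2.
A winning move leaves total XOR = 0, i.e. changes one component's Grundy value g to g ⊕ X where X is the current total.
Stack A: need g' = 3⊕2 = 1. Options: 12−4→G=2, 12−5→G=1, 12−6→G=1, 12−7→G=1, 12−9→G=0. Hits: 3.
Stack B: need g' = 0⊕2 = 2. Options: 12−2→G=2, 12−4→G=1, 12−8→G=2, 12−9→G=1. Hits: 2.
Stack C: need g' = 1⊕2 = 3. Options: 25−1→G=0, 25−5→G=0, 25−9→G=0. Hits: 0.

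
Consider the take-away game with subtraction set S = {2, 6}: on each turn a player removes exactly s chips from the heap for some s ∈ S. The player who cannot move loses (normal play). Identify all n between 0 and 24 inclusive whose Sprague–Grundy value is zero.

0, 1, 4, 5, 8, 9, 12, 13, 16, 17, 20, 21, 24

G(0) = 0
G(1) = mex{} = 0
G(2) = mex{0} = 1
G(3) = mex{0} = 1
G(4) = mex{1} = 0
G(5) = mex{1} = 0
G(6) = mex{0,0} = 1
G(7) = mex{0,0} = 1
G(8) = mex{1,1} = 0
G(9) = mex{1,1} = 0
G(10) = mex{0,0} = 1
G(11) = mex{0,0} = 1
G(12) = mex{1,1} = 0
G(13) = mex{1,1} = 0
G(14) = mex{0,0} = 1
G(15) = mex{0,0} = 1
G(16) = mex{1,1} = 0
G(17) = mex{1,1} = 0
G(18) = mex{0,0} = 1
G(19) = mex{0,0} = 1
G(20) = mex{1,1} = 0
G(21) = mex{1,1} = 0
G(22) = mex{0,0} = 1
G(23) = mex{0,0} = 1
G(24) = mex{1,1} = 0
P-positions are exactly the n with G(n) = 0.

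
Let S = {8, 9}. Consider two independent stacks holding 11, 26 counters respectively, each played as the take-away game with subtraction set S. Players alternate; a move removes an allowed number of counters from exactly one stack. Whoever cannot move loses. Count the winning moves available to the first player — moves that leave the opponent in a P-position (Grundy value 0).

0

All stacks use S = {8, 9}:
G(0) = 0
G(1) = mex{} = 0
G(2) = mex{} = 0
G(3) = mex{} = 0
G(4) = mex{} = 0
G(5) = mex{} = 0
G(6) = mex{} = 0
G(7) = mex{} = 0
G(8) = mex{0} = 1
G(9) = mex{0,0} = 1
G(10) = mex{0,0} = 1
G(11) = mex{0,0} = 1
G(12) = mex{0,0} = 1
G(13) = mex{0,0} = 1
G(14) = mex{0,0} = 1
G(15) = mex{0,0} = 1
G(16) = mex{1,0} = 2
G(17) = mex{1,1} = 0
G(18) = mex{1,1} = 0
G(19) = mex{1,1} = 0
G(20) = mex{1,1} = 0
G(21) = mex{1,1} = 0
G(22) = mex{1,1} = 0
G(23) = mex{1,1} = 0
G(24) = mex{2,1} = 0
G(25) = mex{0,2} = 1
G(26) = mex{0,0} = 1
Stack A: G(11) = 1.
Stack B: G(26) = 1.
Combined Grundy value = 1 ⊕ 1 = 0.
A winning move leaves total XOR = 0, i.e. changes one component's Grundy value g to g ⊕ X where X is the current total.
Stack A: target g' = 1⊕0 = 1, but every legal move changes the Grundy value (mex property), so 0 moves.
Stack B: target g' = 1⊕0 = 1, but every legal move changes the Grundy value (mex property), so 0 moves.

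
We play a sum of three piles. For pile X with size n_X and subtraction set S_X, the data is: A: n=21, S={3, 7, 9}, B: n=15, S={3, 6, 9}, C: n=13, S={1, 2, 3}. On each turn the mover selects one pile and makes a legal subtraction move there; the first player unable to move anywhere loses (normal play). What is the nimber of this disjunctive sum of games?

Pile A, S = {3, 7, 9}:
G(0) = 0
G(1) = mex{} = 0
G(2) = mex{} = 0
G(3) = mex{0} = 1
G(4) = mex{0} = 1
G(5) = mex{0} = 1
G(6) = mex{1} = 0
G(7) = mex{1,0} = 2
G(8) = mex{1,0} = 2
G(9) = mex{0,0,0} = 1
G(10) = mex{2,1,0} = 3
G(11) = mex{2,1,0} = 3
G(12) = mex{1,1,1} = 0
G(13) = mex{3,0,1} = 2
G(14) = mex{3,2,1} = 0
G(15) = mex{0,2,0} = 1
G(16) = mex{2,1,2} = 0
G(17) = mex{0,3,2} = 1
G(18) = mex{1,3,1} = 0
G(19) = mex{0,0,3} = 1
G(20) = mex{1,2,3} = 0
G(21) = mex{0,0,0} = 1
G_A(21) = 1.
Pile B, S = {3, 6, 9}:
G(0) = 0
G(1) = mex{} = 0
G(2) = mex{} = 0
G(3) = mex{0} = 1
G(4) = mex{0} = 1
G(5) = mex{0} = 1
G(6) = mex{1,0} = 2
G(7) = mex{1,0} = 2
G(8) = mex{1,0} = 2
G(9) = mex{2,1,0} = 3
G(10) = mex{2,1,0} = 3
G(11) = mex{2,1,0} = 3
G(12) = mex{3,2,1} = 0
G(13) = mex{3,2,1} = 0
G(14) = mex{3,2,1} = 0
G(15) = mex{0,3,2} = 1
G_B(15) = 1.
Pile C, S = {1, 2, 3}:
n :  0  1  2  3  4  5  6  7  8  9 10 11 12 13
G :  0  1  2  3  0  1  2  3  0  1  2  3  0  1
G_C(13) = 1.
Combined Grundy value = 1 ⊕ 1 ⊕ 1 = 1.

1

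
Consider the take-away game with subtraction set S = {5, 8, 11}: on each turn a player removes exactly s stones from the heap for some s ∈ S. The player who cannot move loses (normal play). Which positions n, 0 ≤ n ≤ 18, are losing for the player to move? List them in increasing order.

0, 1, 2, 3, 4, 16, 17, 18

n :  0  1  2  3  4  5  6  7  8  9 10 11 12 13 14 15 16 17 18
G :  0  0  0  0  0  1  1  1  1  1  2  2  2  2  2  3  0  0  0
P-positions are exactly the n with G(n) = 0.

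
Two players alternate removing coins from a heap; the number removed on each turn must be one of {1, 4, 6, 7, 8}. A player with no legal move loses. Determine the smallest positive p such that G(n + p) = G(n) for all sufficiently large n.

14

G(0) = 0
G(1) = mex{0} = 1
G(2) = mex{1} = 0
G(3) = mex{0} = 1
G(4) = mex{1,0} = 2
G(5) = mex{2,1} = 0
G(6) = mex{0,0,0} = 1
G(7) = mex{1,1,1,0} = 2
G(8) = mex{2,2,0,1,0} = 3
G(9) = mex{3,0,1,0,1} = 2
G(10) = mex{2,1,2,1,0} = 3
G(11) = mex{3,2,0,2,1} = 4
G(12) = mex{4,3,1,0,2} = 5
G(13) = mex{5,2,2,1,0} = 3
G(14) = mex{3,3,3,2,1} = 0
G(15) = mex{0,4,2,3,2} = 1
G(16) = mex{1,5,3,2,3} = 0
G(17) = mex{0,3,4,3,2} = 1
G(18) = mex{1,0,5,4,3} = 2
G(19) = mex{2,1,3,5,4} = 0
G(20) = mex{0,0,0,3,5} = 1
G(21) = mex{1,1,1,0,3} = 2
G(22) = mex{2,2,0,1,0} = 3
G(23) = mex{3,0,1,0,1} = 2
G(24) = mex{2,1,2,1,0} = 3
G(25) = mex{3,2,0,2,1} = 4
G(26) = mex{4,3,1,0,2} = 5
G(27) = mex{5,2,2,1,0} = 3
G(28) = mex{3,3,3,2,1} = 0
G(29) = mex{0,4,2,3,2} = 1
G(n+14) = G(n) holds for n = 0,…,7 (a full window of length max(S) = 8), so the sequence is purely periodic with period 14.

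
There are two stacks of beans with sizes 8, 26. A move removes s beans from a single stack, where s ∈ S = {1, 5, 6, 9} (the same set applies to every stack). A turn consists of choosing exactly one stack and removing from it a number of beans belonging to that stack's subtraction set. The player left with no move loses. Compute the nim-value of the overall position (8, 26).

2

All stacks use S = {1, 5, 6, 9}:
n :  0  1  2  3  4  5  6  7  8  9 10 11 12 13 14 15 16 17 18 19 20 21 22 23 24 25 26
G :  0  1  0  1  0  1  2  3  2  3  2  3  0  1  0  1  0  1  2  3  2  3  2  3  0  1  0
Stack A: G(8) = 2.
Stack B: G(26) = 0.
Combined Grundy value = 2 ⊕ 0 = 2.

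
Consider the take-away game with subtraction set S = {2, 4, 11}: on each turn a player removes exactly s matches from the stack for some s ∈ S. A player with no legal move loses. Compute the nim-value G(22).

n :  0  1  2  3  4  5  6  7  8  9 10 11 12 13 14 15 16 17 18 19 20 21 22
G :  0  0  1  1  2  2  0  0  1  1  2  2  3  0  0  1  1  2  2  0  0  1  1

1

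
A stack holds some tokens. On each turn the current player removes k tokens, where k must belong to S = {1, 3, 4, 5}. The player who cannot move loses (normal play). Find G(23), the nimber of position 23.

3

G(0) = 0
G(1) = mex{0} = 1
G(2) = mex{1} = 0
G(3) = mex{0,0} = 1
G(4) = mex{1,1,0} = 2
G(5) = mex{2,0,1,0} = 3
G(6) = mex{3,1,0,1} = 2
G(7) = mex{2,2,1,0} = 3
G(8) = mex{3,3,2,1} = 0
G(9) = mex{0,2,3,2} = 1
G(10) = mex{1,3,2,3} = 0
G(11) = mex{0,0,3,2} = 1
G(12) = mex{1,1,0,3} = 2
G(13) = mex{2,0,1,0} = 3
G(14) = mex{3,1,0,1} = 2
G(15) = mex{2,2,1,0} = 3
G(16) = mex{3,3,2,1} = 0
G(17) = mex{0,2,3,2} = 1
G(18) = mex{1,3,2,3} = 0
G(19) = mex{0,0,3,2} = 1
G(20) = mex{1,1,0,3} = 2
G(21) = mex{2,0,1,0} = 3
G(22) = mex{3,1,0,1} = 2
G(23) = mex{2,2,1,0} = 3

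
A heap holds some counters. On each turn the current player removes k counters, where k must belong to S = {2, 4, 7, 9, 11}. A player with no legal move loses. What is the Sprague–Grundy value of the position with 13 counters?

3

n :  0  1  2  3  4  5  6  7  8  9 10 11 12 13
G :  0  0  1  1  2  2  0  3  1  4  2  5  3  3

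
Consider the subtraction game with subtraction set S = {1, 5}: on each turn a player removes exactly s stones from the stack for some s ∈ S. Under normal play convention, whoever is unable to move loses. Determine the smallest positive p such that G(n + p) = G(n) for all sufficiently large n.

2

G(0) = 0
G(1) = mex{0} = 1
G(2) = mex{1} = 0
G(3) = mex{0} = 1
G(4) = mex{1} = 0
G(5) = mex{0,0} = 1
G(6) = mex{1,1} = 0
G(7) = mex{0,0} = 1
G(8) = mex{1,1} = 0
G(9) = mex{0,0} = 1
G(10) = mex{1,1} = 0
G(11) = mex{0,0} = 1
G(12) = mex{1,1} = 0
G(13) = mex{0,0} = 1
G(14) = mex{1,1} = 0
G(n+2) = G(n) holds for n = 0,…,4 (a full window of length max(S) = 5), so the sequence is purely periodic with period 2.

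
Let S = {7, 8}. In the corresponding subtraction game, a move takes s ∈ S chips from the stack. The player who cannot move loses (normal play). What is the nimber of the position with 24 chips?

1

G(0) = 0
G(1) = mex{} = 0
G(2) = mex{} = 0
G(3) = mex{} = 0
G(4) = mex{} = 0
G(5) = mex{} = 0
G(6) = mex{} = 0
G(7) = mex{0} = 1
G(8) = mex{0,0} = 1
G(9) = mex{0,0} = 1
G(10) = mex{0,0} = 1
G(11) = mex{0,0} = 1
G(12) = mex{0,0} = 1
G(13) = mex{0,0} = 1
G(14) = mex{1,0} = 2
G(15) = mex{1,1} = 0
G(16) = mex{1,1} = 0
G(17) = mex{1,1} = 0
G(18) = mex{1,1} = 0
G(19) = mex{1,1} = 0
G(20) = mex{1,1} = 0
G(21) = mex{2,1} = 0
G(22) = mex{0,2} = 1
G(23) = mex{0,0} = 1
G(24) = mex{0,0} = 1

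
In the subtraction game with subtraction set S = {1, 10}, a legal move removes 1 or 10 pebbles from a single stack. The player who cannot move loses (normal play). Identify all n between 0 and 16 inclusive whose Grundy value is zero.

0, 2, 4, 6, 8, 11, 13, 15

G(0) = 0
G(1) = mex{0} = 1
G(2) = mex{1} = 0
G(3) = mex{0} = 1
G(4) = mex{1} = 0
G(5) = mex{0} = 1
G(6) = mex{1} = 0
G(7) = mex{0} = 1
G(8) = mex{1} = 0
G(9) = mex{0} = 1
G(10) = mex{1,0} = 2
G(11) = mex{2,1} = 0
G(12) = mex{0,0} = 1
G(13) = mex{1,1} = 0
G(14) = mex{0,0} = 1
G(15) = mex{1,1} = 0
G(16) = mex{0,0} = 1
P-positions are exactly the n with G(n) = 0.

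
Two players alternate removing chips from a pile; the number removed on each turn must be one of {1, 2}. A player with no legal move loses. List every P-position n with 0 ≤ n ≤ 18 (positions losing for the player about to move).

n :  0  1  2  3  4  5  6  7  8  9 10 11 12 13 14 15 16 17 18
G :  0  1  2  0  1  2  0  1  2  0  1  2  0  1  2  0  1  2  0
P-positions are exactly the n with G(n) = 0.

0, 3, 6, 9, 12, 15, 18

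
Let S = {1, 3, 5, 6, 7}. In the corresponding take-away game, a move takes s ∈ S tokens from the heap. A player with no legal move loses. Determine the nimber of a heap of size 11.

n :  0  1  2  3  4  5  6  7  8  9 10 11
G :  0  1  0  1  0  1  2  3  2  3  2  3

3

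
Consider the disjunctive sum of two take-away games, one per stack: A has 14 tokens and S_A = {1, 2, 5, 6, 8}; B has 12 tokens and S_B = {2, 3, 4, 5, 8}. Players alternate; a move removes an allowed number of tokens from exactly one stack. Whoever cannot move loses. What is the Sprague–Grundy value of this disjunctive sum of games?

3

Stack A, S = {1, 2, 5, 6, 8}:
n :  0  1  2  3  4  5  6  7  8  9 10 11 12 13 14
G :  0  1  2  0  1  2  3  0  1  2  0  1  2  3  0
G_A(14) = 0.
Stack B, S = {2, 3, 4, 5, 8}:
G(0) = 0
G(1) = mex{} = 0
G(2) = mex{0} = 1
G(3) = mex{0,0} = 1
G(4) = mex{1,0,0} = 2
G(5) = mex{1,1,0,0} = 2
G(6) = mex{2,1,1,0} = 3
G(7) = mex{2,2,1,1} = 0
G(8) = mex{3,2,2,1,0} = 4
G(9) = mex{0,3,2,2,0} = 1
G(10) = mex{4,0,3,2,1} = 5
G(11) = mex{1,4,0,3,1} = 2
G(12) = mex{5,1,4,0,2} = 3
G_B(12) = 3.
Combined Grundy value = 0 ⊕ 3 = 3.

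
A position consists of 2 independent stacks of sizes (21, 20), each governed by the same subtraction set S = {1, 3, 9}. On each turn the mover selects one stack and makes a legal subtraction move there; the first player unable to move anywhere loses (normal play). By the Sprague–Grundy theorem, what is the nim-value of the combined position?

All stacks use S = {1, 3, 9}:
n :  0  1  2  3  4  5  6  7  8  9 10 11 12 13 14 15 16 17 18 19 20 21
G :  0  1  0  1  0  1  0  1  0  1  0  1  0  1  0  1  0  1  0  1  0  1
Stack A: G(21) = 1.
Stack B: G(20) = 0.
Combined Grundy value = 1 ⊕ 0 = 1.

1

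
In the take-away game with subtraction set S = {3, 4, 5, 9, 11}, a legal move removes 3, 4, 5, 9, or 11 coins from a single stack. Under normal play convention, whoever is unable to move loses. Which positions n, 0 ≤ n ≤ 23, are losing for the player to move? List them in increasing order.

n :  0  1  2  3  4  5  6  7  8  9 10 11 12 13 14 15 16 17 18 19 20 21 22 23
G :  0  0  0  1  1  1  2  2  0  3  3  1  4  2  0  0  0  1  1  1  2  2  0  3
P-positions are exactly the n with G(n) = 0.

0, 1, 2, 8, 14, 15, 16, 22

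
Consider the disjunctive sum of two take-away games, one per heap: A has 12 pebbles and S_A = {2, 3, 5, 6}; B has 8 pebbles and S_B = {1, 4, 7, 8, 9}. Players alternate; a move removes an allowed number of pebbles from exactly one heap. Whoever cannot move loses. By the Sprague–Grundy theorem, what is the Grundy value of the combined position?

Heap A, S = {2, 3, 5, 6}:
G(0) = 0
G(1) = mex{} = 0
G(2) = mex{0} = 1
G(3) = mex{0,0} = 1
G(4) = mex{1,0} = 2
G(5) = mex{1,1,0} = 2
G(6) = mex{2,1,0,0} = 3
G(7) = mex{2,2,1,0} = 3
G(8) = mex{3,2,1,1} = 0
G(9) = mex{3,3,2,1} = 0
G(10) = mex{0,3,2,2} = 1
G(11) = mex{0,0,3,2} = 1
G(12) = mex{1,0,3,3} = 2
G_A(12) = 2.
Heap B, S = {1, 4, 7, 8, 9}:
n : 0 1 2 3 4 5 6 7 8
G : 0 1 0 1 2 0 1 2 3
G_B(8) = 3.
Combined Grundy value = 2 ⊕ 3 = 1.

1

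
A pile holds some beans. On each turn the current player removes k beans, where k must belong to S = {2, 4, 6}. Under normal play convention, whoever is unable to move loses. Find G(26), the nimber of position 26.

1

n :  0  1  2  3  4  5  6  7  8  9 10 11 12 13 14 15 16 17 18 19 20 21 22 23 24 25 26
G :  0  0  1  1  2  2  3  3  0  0  1  1  2  2  3  3  0  0  1  1  2  2  3  3  0  0  1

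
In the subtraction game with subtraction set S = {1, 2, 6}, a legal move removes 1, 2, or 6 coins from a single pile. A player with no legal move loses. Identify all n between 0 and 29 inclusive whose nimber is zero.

0, 3, 7, 10, 14, 17, 21, 24, 28

n :  0  1  2  3  4  5  6  7  8  9 10 11 12 13 14 15 16 17 18 19 20 21 22 23 24 25 26 27 28 29
G :  0  1  2  0  1  2  3  0  1  2  0  1  2  3  0  1  2  0  1  2  3  0  1  2  0  1  2  3  0  1
P-positions are exactly the n with G(n) = 0.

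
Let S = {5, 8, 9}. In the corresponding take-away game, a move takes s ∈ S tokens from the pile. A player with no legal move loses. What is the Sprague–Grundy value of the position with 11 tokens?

n :  0  1  2  3  4  5  6  7  8  9 10 11
G :  0  0  0  0  0  1  1  1  1  1  2  2

2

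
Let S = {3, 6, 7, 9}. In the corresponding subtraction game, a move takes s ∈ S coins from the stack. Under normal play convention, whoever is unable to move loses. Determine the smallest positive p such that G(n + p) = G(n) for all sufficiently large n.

n :  0  1  2  3  4  5  6  7  8  9 10 11 12 13 14 15 16 17 18 19 20 21 22 23 24 25
G :  0  0  0  1  1  1  2  2  2  3  3  3  0  0  0  1  1  1  2  2  2  3  3  3  0  0
G(n+12) = G(n) holds for n = 0,…,8 (a full window of length max(S) = 9), so the sequence is purely periodic with period 12.

12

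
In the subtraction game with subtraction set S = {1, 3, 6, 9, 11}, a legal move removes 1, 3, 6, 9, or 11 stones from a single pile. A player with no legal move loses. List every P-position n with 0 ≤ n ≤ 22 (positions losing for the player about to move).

0, 2, 4, 12, 14, 16

n :  0  1  2  3  4  5  6  7  8  9 10 11 12 13 14 15 16 17 18 19 20 21 22
G :  0  1  0  1  0  1  2  3  2  3  2  3  0  1  0  1  0  1  2  3  2  3  2
P-positions are exactly the n with G(n) = 0.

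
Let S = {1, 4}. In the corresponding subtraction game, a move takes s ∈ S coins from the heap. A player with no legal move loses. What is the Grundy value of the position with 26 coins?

n :  0  1  2  3  4  5  6  7  8  9 10 11 12 13 14 15 16 17 18 19 20 21 22 23 24 25 26
G :  0  1  0  1  2  0  1  0  1  2  0  1  0  1  2  0  1  0  1  2  0  1  0  1  2  0  1

1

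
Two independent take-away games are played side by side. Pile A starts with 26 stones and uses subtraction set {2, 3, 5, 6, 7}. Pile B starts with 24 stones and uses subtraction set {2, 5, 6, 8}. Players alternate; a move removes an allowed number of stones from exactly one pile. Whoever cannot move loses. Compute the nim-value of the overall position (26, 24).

Pile A, S = {2, 3, 5, 6, 7}:
G(0) = 0
G(1) = mex{} = 0
G(2) = mex{0} = 1
G(3) = mex{0,0} = 1
G(4) = mex{1,0} = 2
G(5) = mex{1,1,0} = 2
G(6) = mex{2,1,0,0} = 3
G(7) = mex{2,2,1,0,0} = 3
G(8) = mex{3,2,1,1,0} = 4
G(9) = mex{3,3,2,1,1} = 0
G(10) = mex{4,3,2,2,1} = 0
G(11) = mex{0,4,3,2,2} = 1
G(12) = mex{0,0,3,3,2} = 1
G(13) = mex{1,0,4,3,3} = 2
G(14) = mex{1,1,0,4,3} = 2
G(15) = mex{2,1,0,0,4} = 3
G(16) = mex{2,2,1,0,0} = 3
G(17) = mex{3,2,1,1,0} = 4
G(18) = mex{3,3,2,1,1} = 0
G(19) = mex{4,3,2,2,1} = 0
G(20) = mex{0,4,3,2,2} = 1
G(21) = mex{0,0,3,3,2} = 1
G(22) = mex{1,0,4,3,3} = 2
G(23) = mex{1,1,0,4,3} = 2
G(24) = mex{2,1,0,0,4} = 3
G(25) = mex{2,2,1,0,0} = 3
G(26) = mex{3,2,1,1,0} = 4
G_A(26) = 4.
Pile B, S = {2, 5, 6, 8}:
G(0) = 0
G(1) = mex{} = 0
G(2) = mex{0} = 1
G(3) = mex{0} = 1
G(4) = mex{1} = 0
G(5) = mex{1,0} = 2
G(6) = mex{0,0,0} = 1
G(7) = mex{2,1,0} = 3
G(8) = mex{1,1,1,0} = 2
G(9) = mex{3,0,1,0} = 2
G(10) = mex{2,2,0,1} = 3
G(11) = mex{2,1,2,1} = 0
G(12) = mex{3,3,1,0} = 2
G(13) = mex{0,2,3,2} = 1
G(14) = mex{2,2,2,1} = 0
G(15) = mex{1,3,2,3} = 0
G(16) = mex{0,0,3,2} = 1
G(17) = mex{0,2,0,2} = 1
G(18) = mex{1,1,2,3} = 0
G(19) = mex{1,0,1,0} = 2
G(20) = mex{0,0,0,2} = 1
G(21) = mex{2,1,0,1} = 3
G(22) = mex{1,1,1,0} = 2
G(23) = mex{3,0,1,0} = 2
G(24) = mex{2,2,0,1} = 3
G_B(24) = 3.
Combined Grundy value = 4 ⊕ 3 = 7.

7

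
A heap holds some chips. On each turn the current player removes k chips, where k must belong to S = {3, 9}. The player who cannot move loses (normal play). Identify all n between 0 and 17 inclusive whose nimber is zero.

0, 1, 2, 6, 7, 8, 12, 13, 14

n :  0  1  2  3  4  5  6  7  8  9 10 11 12 13 14 15 16 17
G :  0  0  0  1  1  1  0  0  0  1  1  1  0  0  0  1  1  1
P-positions are exactly the n with G(n) = 0.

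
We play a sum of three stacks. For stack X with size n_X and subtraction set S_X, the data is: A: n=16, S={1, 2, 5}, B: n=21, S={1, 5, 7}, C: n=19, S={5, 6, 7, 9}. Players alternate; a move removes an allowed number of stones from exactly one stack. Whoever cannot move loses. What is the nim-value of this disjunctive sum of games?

Stack A, S = {1, 2, 5}:
G(0) = 0
G(1) = mex{0} = 1
G(2) = mex{1,0} = 2
G(3) = mex{2,1} = 0
G(4) = mex{0,2} = 1
G(5) = mex{1,0,0} = 2
G(6) = mex{2,1,1} = 0
G(7) = mex{0,2,2} = 1
G(8) = mex{1,0,0} = 2
G(9) = mex{2,1,1} = 0
G(10) = mex{0,2,2} = 1
G(11) = mex{1,0,0} = 2
G(12) = mex{2,1,1} = 0
G(13) = mex{0,2,2} = 1
G(14) = mex{1,0,0} = 2
G(15) = mex{2,1,1} = 0
G(16) = mex{0,2,2} = 1
G_A(16) = 1.
Stack B, S = {1, 5, 7}:
G(0) = 0
G(1) = mex{0} = 1
G(2) = mex{1} = 0
G(3) = mex{0} = 1
G(4) = mex{1} = 0
G(5) = mex{0,0} = 1
G(6) = mex{1,1} = 0
G(7) = mex{0,0,0} = 1
G(8) = mex{1,1,1} = 0
G(9) = mex{0,0,0} = 1
G(10) = mex{1,1,1} = 0
G(11) = mex{0,0,0} = 1
G(12) = mex{1,1,1} = 0
G(13) = mex{0,0,0} = 1
G(14) = mex{1,1,1} = 0
G(15) = mex{0,0,0} = 1
G(16) = mex{1,1,1} = 0
G(17) = mex{0,0,0} = 1
G(18) = mex{1,1,1} = 0
G(19) = mex{0,0,0} = 1
G(20) = mex{1,1,1} = 0
G(21) = mex{0,0,0} = 1
G_B(21) = 1.
Stack C, S = {5, 6, 7, 9}:
n :  0  1  2  3  4  5  6  7  8  9 10 11 12 13 14 15 16 17 18 19
G :  0  0  0  0  0  1  1  1  1  1  2  2  2  2  0  0  0  0  0  1
G_C(19) = 1.
Combined Grundy value = 1 ⊕ 1 ⊕ 1 = 1.

1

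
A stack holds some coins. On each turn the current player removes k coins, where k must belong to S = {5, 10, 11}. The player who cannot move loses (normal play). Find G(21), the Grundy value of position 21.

1

n :  0  1  2  3  4  5  6  7  8  9 10 11 12 13 14 15 16 17 18 19 20 21
G :  0  0  0  0  0  1  1  1  1  1  2  2  2  2  2  3  0  0  0  0  0  1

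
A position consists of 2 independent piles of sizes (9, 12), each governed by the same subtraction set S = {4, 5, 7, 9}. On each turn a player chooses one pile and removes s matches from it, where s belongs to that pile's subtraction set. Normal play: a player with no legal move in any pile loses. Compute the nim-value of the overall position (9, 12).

All piles use S = {4, 5, 7, 9}:
G(0) = 0
G(1) = mex{} = 0
G(2) = mex{} = 0
G(3) = mex{} = 0
G(4) = mex{0} = 1
G(5) = mex{0,0} = 1
G(6) = mex{0,0} = 1
G(7) = mex{0,0,0} = 1
G(8) = mex{1,0,0} = 2
G(9) = mex{1,1,0,0} = 2
G(10) = mex{1,1,0,0} = 2
G(11) = mex{1,1,1,0} = 2
G(12) = mex{2,1,1,0} = 3
Pile A: G(9) = 2.
Pile B: G(12) = 3.
Combined Grundy value = 2 ⊕ 3 = 1.

1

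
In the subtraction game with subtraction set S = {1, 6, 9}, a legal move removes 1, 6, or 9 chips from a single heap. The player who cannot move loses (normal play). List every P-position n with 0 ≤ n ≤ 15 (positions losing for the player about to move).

0, 2, 4, 7, 12, 14

n :  0  1  2  3  4  5  6  7  8  9 10 11 12 13 14 15
G :  0  1  0  1  0  1  2  0  1  2  3  2  0  1  0  1
P-positions are exactly the n with G(n) = 0.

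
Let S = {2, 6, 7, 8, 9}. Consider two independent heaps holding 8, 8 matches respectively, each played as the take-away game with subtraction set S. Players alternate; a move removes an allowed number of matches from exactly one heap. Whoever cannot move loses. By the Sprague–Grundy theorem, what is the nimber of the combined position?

0

All heaps use S = {2, 6, 7, 8, 9}:
G(0) = 0
G(1) = mex{} = 0
G(2) = mex{0} = 1
G(3) = mex{0} = 1
G(4) = mex{1} = 0
G(5) = mex{1} = 0
G(6) = mex{0,0} = 1
G(7) = mex{0,0,0} = 1
G(8) = mex{1,1,0,0} = 2
Heap A: G(8) = 2.
Heap B: G(8) = 2.
Combined Grundy value = 2 ⊕ 2 = 0.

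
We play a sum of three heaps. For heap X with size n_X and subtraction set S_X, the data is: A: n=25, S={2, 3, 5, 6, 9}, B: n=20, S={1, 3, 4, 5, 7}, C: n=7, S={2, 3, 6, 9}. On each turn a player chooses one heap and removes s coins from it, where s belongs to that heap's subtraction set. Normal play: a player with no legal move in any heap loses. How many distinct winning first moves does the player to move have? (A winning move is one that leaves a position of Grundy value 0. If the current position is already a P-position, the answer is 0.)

0

Heap A, S = {2, 3, 5, 6, 9}:
n :  0  1  2  3  4  5  6  7  8  9 10 11 12 13 14 15 16 17 18 19 20 21 22 23 24 25
G :  0  0  1  1  2  2  3  3  0  4  1  5  0  4  1  2  0  3  1  2  0  3  1  2  0  3
G_A(25) = 3.
Heap B, S = {1, 3, 4, 5, 7}:
n :  0  1  2  3  4  5  6  7  8  9 10 11 12 13 14 15 16 17 18 19 20
G :  0  1  0  1  2  3  2  3  0  1  0  1  2  3  2  3  0  1  0  1  2
G_B(20) = 2.
Heap C, S = {2, 3, 6, 9}:
G(0) = 0
G(1) = mex{} = 0
G(2) = mex{0} = 1
G(3) = mex{0,0} = 1
G(4) = mex{1,0} = 2
G(5) = mex{1,1} = 0
G(6) = mex{2,1,0} = 3
G(7) = mex{0,2,0} = 1
G_C(7) = 1.
Combined Grundy value = 3 ⊕ 2 ⊕ 1 = 0.
A winning move leaves total XOR = 0, i.e. changes one component's Grundy value g to g ⊕ X where X is the current total.
Heap A: target g' = 3⊕0 = 3, but every legal move changes the Grundy value (mex property), so 0 moves.
Heap B: target g' = 2⊕0 = 2, but every legal move changes the Grundy value (mex property), so 0 moves.
Heap C: target g' = 1⊕0 = 1, but every legal move changes the Grundy value (mex property), so 0 moves.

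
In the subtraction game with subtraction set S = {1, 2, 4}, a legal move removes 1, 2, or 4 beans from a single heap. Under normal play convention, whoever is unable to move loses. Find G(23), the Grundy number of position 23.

G(0) = 0
G(1) = mex{0} = 1
G(2) = mex{1,0} = 2
G(3) = mex{2,1} = 0
G(4) = mex{0,2,0} = 1
G(5) = mex{1,0,1} = 2
G(6) = mex{2,1,2} = 0
G(7) = mex{0,2,0} = 1
G(8) = mex{1,0,1} = 2
G(9) = mex{2,1,2} = 0
G(10) = mex{0,2,0} = 1
G(11) = mex{1,0,1} = 2
G(12) = mex{2,1,2} = 0
G(13) = mex{0,2,0} = 1
G(14) = mex{1,0,1} = 2
G(15) = mex{2,1,2} = 0
G(16) = mex{0,2,0} = 1
G(17) = mex{1,0,1} = 2
G(18) = mex{2,1,2} = 0
G(19) = mex{0,2,0} = 1
G(20) = mex{1,0,1} = 2
G(21) = mex{2,1,2} = 0
G(22) = mex{0,2,0} = 1
G(23) = mex{1,0,1} = 2

2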